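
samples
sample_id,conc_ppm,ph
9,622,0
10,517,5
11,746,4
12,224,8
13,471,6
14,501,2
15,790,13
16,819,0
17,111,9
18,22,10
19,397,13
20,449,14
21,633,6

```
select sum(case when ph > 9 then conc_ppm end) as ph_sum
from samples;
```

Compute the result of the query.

sample_id=9: ✗
sample_id=10: ✗
sample_id=11: ✗
sample_id=12: ✗
sample_id=13: ✗
sample_id=14: ✗
sample_id=15: ✓ → 790
sample_id=16: ✗
sample_id=17: ✗
sample_id=18: ✓ → 22
sample_id=19: ✓ → 397
sample_id=20: ✓ → 449
sample_id=21: ✗
ph_sum = 790 + 22 + 397 + 449 = 1658

1658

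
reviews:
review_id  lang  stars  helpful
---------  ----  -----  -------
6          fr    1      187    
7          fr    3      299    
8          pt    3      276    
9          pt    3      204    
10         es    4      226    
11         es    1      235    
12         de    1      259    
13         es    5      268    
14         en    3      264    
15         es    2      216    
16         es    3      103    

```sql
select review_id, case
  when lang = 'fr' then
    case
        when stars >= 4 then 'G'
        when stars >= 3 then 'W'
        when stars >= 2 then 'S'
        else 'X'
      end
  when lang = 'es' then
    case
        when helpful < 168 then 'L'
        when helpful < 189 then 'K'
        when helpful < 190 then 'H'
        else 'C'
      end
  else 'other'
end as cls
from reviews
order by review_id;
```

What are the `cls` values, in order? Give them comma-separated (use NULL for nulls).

X, W, other, other, C, C, other, C, other, C, L

review_id=6: lang='fr' → inner[ELSE] → X
review_id=7: lang='fr' → inner[stars >= 3] → W
review_id=8: lang='pt' → outer ELSE → other
review_id=9: lang='pt' → outer ELSE → other
review_id=10: lang='es' → inner[ELSE] → C
review_id=11: lang='es' → inner[ELSE] → C
review_id=12: lang='de' → outer ELSE → other
review_id=13: lang='es' → inner[ELSE] → C
review_id=14: lang='en' → outer ELSE → other
review_id=15: lang='es' → inner[ELSE] → C
review_id=16: lang='es' → inner[helpful < 168] → L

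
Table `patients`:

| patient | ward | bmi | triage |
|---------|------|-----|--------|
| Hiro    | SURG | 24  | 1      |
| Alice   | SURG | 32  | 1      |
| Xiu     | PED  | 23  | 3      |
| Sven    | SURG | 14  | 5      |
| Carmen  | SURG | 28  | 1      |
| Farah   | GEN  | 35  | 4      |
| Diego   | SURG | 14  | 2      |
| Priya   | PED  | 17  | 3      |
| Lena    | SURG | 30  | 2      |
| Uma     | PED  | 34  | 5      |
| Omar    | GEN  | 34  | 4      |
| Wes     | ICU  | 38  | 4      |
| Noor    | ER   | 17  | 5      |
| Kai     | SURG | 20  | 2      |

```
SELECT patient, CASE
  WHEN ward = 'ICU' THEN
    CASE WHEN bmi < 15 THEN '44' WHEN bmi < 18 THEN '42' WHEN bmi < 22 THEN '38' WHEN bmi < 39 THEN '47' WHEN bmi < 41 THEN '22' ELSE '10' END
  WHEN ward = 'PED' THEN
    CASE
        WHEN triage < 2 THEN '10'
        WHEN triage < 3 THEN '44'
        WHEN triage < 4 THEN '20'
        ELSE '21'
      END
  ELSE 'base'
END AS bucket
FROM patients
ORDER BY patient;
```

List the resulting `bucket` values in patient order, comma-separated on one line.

patient=Alice: ward='SURG' → outer ELSE → base
patient=Carmen: ward='SURG' → outer ELSE → base
patient=Diego: ward='SURG' → outer ELSE → base
patient=Farah: ward='GEN' → outer ELSE → base
patient=Hiro: ward='SURG' → outer ELSE → base
patient=Kai: ward='SURG' → outer ELSE → base
patient=Lena: ward='SURG' → outer ELSE → base
patient=Noor: ward='ER' → outer ELSE → base
patient=Omar: ward='GEN' → outer ELSE → base
patient=Priya: ward='PED' → inner[triage < 4] → 20
patient=Sven: ward='SURG' → outer ELSE → base
patient=Uma: ward='PED' → inner[ELSE] → 21
patient=Wes: ward='ICU' → inner[bmi < 39] → 47
patient=Xiu: ward='PED' → inner[triage < 4] → 20

base, base, base, base, base, base, base, base, base, 20, base, 21, 47, 20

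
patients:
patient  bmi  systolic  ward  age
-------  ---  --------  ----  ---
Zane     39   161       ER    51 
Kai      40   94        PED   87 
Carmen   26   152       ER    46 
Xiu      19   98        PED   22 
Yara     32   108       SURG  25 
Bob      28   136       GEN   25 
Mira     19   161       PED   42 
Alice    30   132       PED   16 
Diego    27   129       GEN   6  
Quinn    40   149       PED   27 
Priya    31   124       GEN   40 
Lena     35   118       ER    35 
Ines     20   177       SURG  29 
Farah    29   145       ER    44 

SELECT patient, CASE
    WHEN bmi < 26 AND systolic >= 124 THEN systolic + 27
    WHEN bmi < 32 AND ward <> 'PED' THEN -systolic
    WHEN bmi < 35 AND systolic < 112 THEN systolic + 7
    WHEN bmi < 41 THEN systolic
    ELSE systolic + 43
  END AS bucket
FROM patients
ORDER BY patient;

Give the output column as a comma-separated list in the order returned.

patient=Alice: bmi < 41 → 132
patient=Bob: bmi < 32 AND ward <> 'PED' → -136
patient=Carmen: bmi < 32 AND ward <> 'PED' → -152
patient=Diego: bmi < 32 AND ward <> 'PED' → -129
patient=Farah: bmi < 32 AND ward <> 'PED' → -145
patient=Ines: bmi < 26 AND systolic >= 124 → 204
patient=Kai: bmi < 41 → 94
patient=Lena: bmi < 41 → 118
patient=Mira: bmi < 26 AND systolic >= 124 → 188
patient=Priya: bmi < 32 AND ward <> 'PED' → -124
patient=Quinn: bmi < 41 → 149
patient=Xiu: bmi < 35 AND systolic < 112 → 105
patient=Yara: bmi < 35 AND systolic < 112 → 115
patient=Zane: bmi < 41 → 161

132, -136, -152, -129, -145, 204, 94, 118, 188, -124, 149, 105, 115, 161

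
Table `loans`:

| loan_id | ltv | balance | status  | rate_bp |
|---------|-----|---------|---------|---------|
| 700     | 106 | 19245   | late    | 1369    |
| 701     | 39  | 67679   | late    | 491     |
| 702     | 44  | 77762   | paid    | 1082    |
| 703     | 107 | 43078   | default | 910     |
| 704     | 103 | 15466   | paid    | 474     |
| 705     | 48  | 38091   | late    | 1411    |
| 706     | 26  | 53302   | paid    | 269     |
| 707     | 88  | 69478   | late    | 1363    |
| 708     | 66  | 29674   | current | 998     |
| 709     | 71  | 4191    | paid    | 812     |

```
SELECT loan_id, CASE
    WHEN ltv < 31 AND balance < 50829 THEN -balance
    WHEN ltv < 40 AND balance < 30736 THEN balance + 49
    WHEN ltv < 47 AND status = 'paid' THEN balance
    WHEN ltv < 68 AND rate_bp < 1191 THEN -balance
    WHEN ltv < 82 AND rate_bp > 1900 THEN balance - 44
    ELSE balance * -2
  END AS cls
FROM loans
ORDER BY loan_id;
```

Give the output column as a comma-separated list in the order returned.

-38490, -67679, 77762, -86156, -30932, -76182, 53302, -138956, -29674, -8382

loan_id=700: ELSE → -38490
loan_id=701: ltv < 68 AND rate_bp < 1191 → -67679
loan_id=702: ltv < 47 AND status = 'paid' → 77762
loan_id=703: ELSE → -86156
loan_id=704: ELSE → -30932
loan_id=705: ELSE → -76182
loan_id=706: ltv < 47 AND status = 'paid' → 53302
loan_id=707: ELSE → -138956
loan_id=708: ltv < 68 AND rate_bp < 1191 → -29674
loan_id=709: ELSE → -8382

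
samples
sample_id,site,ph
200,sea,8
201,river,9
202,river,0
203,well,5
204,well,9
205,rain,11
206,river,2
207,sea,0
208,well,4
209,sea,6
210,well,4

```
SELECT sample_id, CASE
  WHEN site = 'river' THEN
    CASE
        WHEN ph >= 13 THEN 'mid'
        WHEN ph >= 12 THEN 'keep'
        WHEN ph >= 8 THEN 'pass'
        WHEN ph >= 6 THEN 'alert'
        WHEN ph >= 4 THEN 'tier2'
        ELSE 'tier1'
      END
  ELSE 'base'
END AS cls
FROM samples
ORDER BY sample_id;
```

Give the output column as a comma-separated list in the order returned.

sample_id=200: site='sea' → outer ELSE → base
sample_id=201: site='river' → inner[ph >= 8] → pass
sample_id=202: site='river' → inner[ELSE] → tier1
sample_id=203: site='well' → outer ELSE → base
sample_id=204: site='well' → outer ELSE → base
sample_id=205: site='rain' → outer ELSE → base
sample_id=206: site='river' → inner[ELSE] → tier1
sample_id=207: site='sea' → outer ELSE → base
sample_id=208: site='well' → outer ELSE → base
sample_id=209: site='sea' → outer ELSE → base
sample_id=210: site='well' → outer ELSE → base

base, pass, tier1, base, base, base, tier1, base, base, base, base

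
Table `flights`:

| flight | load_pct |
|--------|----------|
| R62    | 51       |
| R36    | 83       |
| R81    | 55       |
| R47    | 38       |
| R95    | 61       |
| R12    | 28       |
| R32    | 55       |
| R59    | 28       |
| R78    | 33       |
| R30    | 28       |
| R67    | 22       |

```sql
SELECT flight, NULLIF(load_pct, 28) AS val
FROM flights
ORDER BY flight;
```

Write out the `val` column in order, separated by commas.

NULL, NULL, 55, 83, 38, NULL, 51, 22, 33, 55, 61

flight=R12: load_pct=28 vs 28: equal → NULL
flight=R30: load_pct=28 vs 28: equal → NULL
flight=R32: load_pct=55 vs 28: differ → 55
flight=R36: load_pct=83 vs 28: differ → 83
flight=R47: load_pct=38 vs 28: differ → 38
flight=R59: load_pct=28 vs 28: equal → NULL
flight=R62: load_pct=51 vs 28: differ → 51
flight=R67: load_pct=22 vs 28: differ → 22
flight=R78: load_pct=33 vs 28: differ → 33
flight=R81: load_pct=55 vs 28: differ → 55
flight=R95: load_pct=61 vs 28: differ → 61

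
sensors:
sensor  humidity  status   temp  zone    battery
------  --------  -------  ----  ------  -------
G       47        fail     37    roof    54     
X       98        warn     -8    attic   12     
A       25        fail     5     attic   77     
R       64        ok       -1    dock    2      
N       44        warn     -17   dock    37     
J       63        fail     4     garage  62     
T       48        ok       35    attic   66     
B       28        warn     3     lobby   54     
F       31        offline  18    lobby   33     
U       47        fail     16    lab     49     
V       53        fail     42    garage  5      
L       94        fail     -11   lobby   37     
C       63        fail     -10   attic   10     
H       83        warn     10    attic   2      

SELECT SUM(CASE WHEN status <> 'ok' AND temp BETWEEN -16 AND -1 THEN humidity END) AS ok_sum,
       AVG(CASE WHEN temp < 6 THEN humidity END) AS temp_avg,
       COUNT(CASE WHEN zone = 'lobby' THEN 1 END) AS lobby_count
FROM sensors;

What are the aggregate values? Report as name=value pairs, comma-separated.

ok_sum=255, temp_avg=59.875, lobby_count=3

[ok_sum: status <> 'ok' AND temp BETWEEN -16 AND -1]
sensor=G: ✗
sensor=X: ✓ → 98
sensor=A: ✗
sensor=R: ✗
sensor=N: ✗
sensor=J: ✗
sensor=T: ✗
sensor=B: ✗
sensor=F: ✗
sensor=U: ✗
sensor=V: ✗
sensor=L: ✓ → 94
sensor=C: ✓ → 63
sensor=H: ✗
ok_sum = 98 + 94 + 63 = 255
—
[temp_avg: temp < 6]
sensor=G: ✗
sensor=X: ✓ → 98
sensor=A: ✓ → 25
sensor=R: ✓ → 64
sensor=N: ✓ → 44
sensor=J: ✓ → 63
sensor=T: ✗
sensor=B: ✓ → 28
sensor=F: ✗
sensor=U: ✗
sensor=V: ✗
sensor=L: ✓ → 94
sensor=C: ✓ → 63
sensor=H: ✗
temp_avg = (98 + 25 + 64 + 44 + 63 + 28 + 94 + 63) / 8 = 59.875
—
[lobby_count: zone = 'lobby']
sensor=G: ✗
sensor=X: ✗
sensor=A: ✗
sensor=R: ✗
sensor=N: ✗
sensor=J: ✗
sensor=T: ✗
sensor=B: ✓ → 1
sensor=F: ✓ → 1
sensor=U: ✗
sensor=V: ✗
sensor=L: ✓ → 1
sensor=C: ✗
sensor=H: ✗
lobby_count = COUNT(1, 1, 1) = 3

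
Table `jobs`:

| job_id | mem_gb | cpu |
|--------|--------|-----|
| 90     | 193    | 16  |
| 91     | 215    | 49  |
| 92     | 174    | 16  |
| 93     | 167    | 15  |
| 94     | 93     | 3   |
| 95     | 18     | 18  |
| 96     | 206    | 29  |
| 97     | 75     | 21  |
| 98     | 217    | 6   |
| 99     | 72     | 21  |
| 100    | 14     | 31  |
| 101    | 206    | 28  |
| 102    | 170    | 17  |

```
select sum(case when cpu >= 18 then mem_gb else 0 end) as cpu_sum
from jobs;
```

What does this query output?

806

job_id=90: ✗
job_id=91: ✓ → 215
job_id=92: ✗
job_id=93: ✗
job_id=94: ✗
job_id=95: ✓ → 18
job_id=96: ✓ → 206
job_id=97: ✓ → 75
job_id=98: ✗
job_id=99: ✓ → 72
job_id=100: ✓ → 14
job_id=101: ✓ → 206
job_id=102: ✗
cpu_sum = 215 + 18 + 206 + 75 + 72 + 14 + 206 = 806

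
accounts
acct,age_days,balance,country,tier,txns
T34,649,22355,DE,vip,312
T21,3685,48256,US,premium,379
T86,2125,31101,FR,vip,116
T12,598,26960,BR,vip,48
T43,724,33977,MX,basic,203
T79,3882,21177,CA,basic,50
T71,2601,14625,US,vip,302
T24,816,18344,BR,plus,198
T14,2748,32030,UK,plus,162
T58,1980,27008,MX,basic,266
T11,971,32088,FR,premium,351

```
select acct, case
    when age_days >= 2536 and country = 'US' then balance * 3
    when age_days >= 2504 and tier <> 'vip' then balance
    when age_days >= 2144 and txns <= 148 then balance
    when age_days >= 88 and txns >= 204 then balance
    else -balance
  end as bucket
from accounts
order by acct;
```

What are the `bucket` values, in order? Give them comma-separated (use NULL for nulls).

32088, -26960, 32030, 144768, -18344, 22355, -33977, 27008, 43875, 21177, -31101

acct=T11: age_days >= 88 and txns >= 204 → 32088
acct=T12: ELSE → -26960
acct=T14: age_days >= 2504 and tier <> 'vip' → 32030
acct=T21: age_days >= 2536 and country = 'US' → 144768
acct=T24: ELSE → -18344
acct=T34: age_days >= 88 and txns >= 204 → 22355
acct=T43: ELSE → -33977
acct=T58: age_days >= 88 and txns >= 204 → 27008
acct=T71: age_days >= 2536 and country = 'US' → 43875
acct=T79: age_days >= 2504 and tier <> 'vip' → 21177
acct=T86: ELSE → -31101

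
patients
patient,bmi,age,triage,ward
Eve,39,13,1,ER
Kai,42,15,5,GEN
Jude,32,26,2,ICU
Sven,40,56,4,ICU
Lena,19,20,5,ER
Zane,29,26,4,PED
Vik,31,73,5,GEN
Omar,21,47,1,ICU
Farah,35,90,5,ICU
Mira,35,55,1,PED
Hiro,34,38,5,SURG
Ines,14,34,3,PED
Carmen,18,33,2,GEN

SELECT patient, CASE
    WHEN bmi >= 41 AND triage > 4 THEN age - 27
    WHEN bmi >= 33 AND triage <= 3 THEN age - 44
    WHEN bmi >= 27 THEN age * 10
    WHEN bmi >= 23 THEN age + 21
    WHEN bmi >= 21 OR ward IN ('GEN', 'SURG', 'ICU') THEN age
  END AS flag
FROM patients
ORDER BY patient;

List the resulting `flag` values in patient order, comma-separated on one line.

33, -31, 900, 380, NULL, 260, -12, NULL, 11, 47, 560, 730, 260

patient=Carmen: bmi >= 21 OR ward IN ('GEN', 'SURG', 'ICU') → 33
patient=Eve: bmi >= 33 AND triage <= 3 → -31
patient=Farah: bmi >= 27 → 900
patient=Hiro: bmi >= 27 → 380
patient=Ines: (no match → NULL) → NULL
patient=Jude: bmi >= 27 → 260
patient=Kai: bmi >= 41 AND triage > 4 → -12
patient=Lena: (no match → NULL) → NULL
patient=Mira: bmi >= 33 AND triage <= 3 → 11
patient=Omar: bmi >= 21 OR ward IN ('GEN', 'SURG', 'ICU') → 47
patient=Sven: bmi >= 27 → 560
patient=Vik: bmi >= 27 → 730
patient=Zane: bmi >= 27 → 260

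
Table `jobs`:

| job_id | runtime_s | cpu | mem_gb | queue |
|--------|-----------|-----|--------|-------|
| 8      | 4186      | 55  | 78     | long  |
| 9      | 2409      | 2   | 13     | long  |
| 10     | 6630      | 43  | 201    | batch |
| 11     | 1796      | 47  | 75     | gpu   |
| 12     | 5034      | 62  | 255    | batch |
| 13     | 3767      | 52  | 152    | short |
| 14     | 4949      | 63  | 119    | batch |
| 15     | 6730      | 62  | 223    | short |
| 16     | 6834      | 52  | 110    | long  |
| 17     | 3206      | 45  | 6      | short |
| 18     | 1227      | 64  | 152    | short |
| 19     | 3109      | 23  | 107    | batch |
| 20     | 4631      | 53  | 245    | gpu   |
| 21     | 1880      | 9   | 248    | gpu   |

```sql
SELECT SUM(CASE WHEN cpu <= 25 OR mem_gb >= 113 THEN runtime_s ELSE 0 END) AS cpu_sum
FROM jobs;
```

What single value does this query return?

40366

job_id=8: ✗
job_id=9: ✓ → 2409
job_id=10: ✓ → 6630
job_id=11: ✗
job_id=12: ✓ → 5034
job_id=13: ✓ → 3767
job_id=14: ✓ → 4949
job_id=15: ✓ → 6730
job_id=16: ✗
job_id=17: ✗
job_id=18: ✓ → 1227
job_id=19: ✓ → 3109
job_id=20: ✓ → 4631
job_id=21: ✓ → 1880
cpu_sum = 2409 + 6630 + 5034 + 3767 + 4949 + 6730 + 1227 + 3109 + 4631 + 1880 = 40366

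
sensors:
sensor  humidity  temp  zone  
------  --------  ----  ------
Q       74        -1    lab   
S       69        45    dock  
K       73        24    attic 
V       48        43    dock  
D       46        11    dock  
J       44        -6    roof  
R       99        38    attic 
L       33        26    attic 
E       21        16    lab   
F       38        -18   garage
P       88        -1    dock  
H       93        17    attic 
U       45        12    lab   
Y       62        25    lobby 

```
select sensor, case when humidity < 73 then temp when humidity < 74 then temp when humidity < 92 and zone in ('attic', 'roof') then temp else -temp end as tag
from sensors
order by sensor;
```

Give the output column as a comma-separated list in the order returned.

sensor=D: humidity < 73 → 11
sensor=E: humidity < 73 → 16
sensor=F: humidity < 73 → -18
sensor=H: ELSE → -17
sensor=J: humidity < 73 → -6
sensor=K: humidity < 74 → 24
sensor=L: humidity < 73 → 26
sensor=P: ELSE → 1
sensor=Q: ELSE → 1
sensor=R: ELSE → -38
sensor=S: humidity < 73 → 45
sensor=U: humidity < 73 → 12
sensor=V: humidity < 73 → 43
sensor=Y: humidity < 73 → 25

11, 16, -18, -17, -6, 24, 26, 1, 1, -38, 45, 12, 43, 25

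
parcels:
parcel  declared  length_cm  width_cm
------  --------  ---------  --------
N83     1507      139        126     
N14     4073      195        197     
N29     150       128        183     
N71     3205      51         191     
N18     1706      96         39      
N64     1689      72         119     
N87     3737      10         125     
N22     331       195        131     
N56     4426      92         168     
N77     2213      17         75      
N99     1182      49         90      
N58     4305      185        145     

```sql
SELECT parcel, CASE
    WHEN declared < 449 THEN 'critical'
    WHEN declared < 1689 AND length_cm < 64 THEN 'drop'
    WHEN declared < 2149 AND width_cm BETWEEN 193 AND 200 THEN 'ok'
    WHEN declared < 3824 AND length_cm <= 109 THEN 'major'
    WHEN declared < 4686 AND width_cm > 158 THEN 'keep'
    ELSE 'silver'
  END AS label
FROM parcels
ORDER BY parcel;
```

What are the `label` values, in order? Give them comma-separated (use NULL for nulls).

parcel=N14: declared < 4686 AND width_cm > 158 → keep
parcel=N18: declared < 3824 AND length_cm <= 109 → major
parcel=N22: declared < 449 → critical
parcel=N29: declared < 449 → critical
parcel=N56: declared < 4686 AND width_cm > 158 → keep
parcel=N58: ELSE → silver
parcel=N64: declared < 3824 AND length_cm <= 109 → major
parcel=N71: declared < 3824 AND length_cm <= 109 → major
parcel=N77: declared < 3824 AND length_cm <= 109 → major
parcel=N83: ELSE → silver
parcel=N87: declared < 3824 AND length_cm <= 109 → major
parcel=N99: declared < 1689 AND length_cm < 64 → drop

keep, major, critical, critical, keep, silver, major, major, major, silver, major, drop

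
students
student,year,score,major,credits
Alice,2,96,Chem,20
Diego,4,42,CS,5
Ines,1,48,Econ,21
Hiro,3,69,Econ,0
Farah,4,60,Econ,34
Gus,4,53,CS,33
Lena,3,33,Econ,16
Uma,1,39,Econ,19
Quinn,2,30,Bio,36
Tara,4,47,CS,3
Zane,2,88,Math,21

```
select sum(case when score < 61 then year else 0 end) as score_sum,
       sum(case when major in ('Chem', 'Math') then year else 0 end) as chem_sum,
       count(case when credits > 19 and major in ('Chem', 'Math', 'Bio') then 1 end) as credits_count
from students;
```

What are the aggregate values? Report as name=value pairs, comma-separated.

score_sum=23, chem_sum=4, credits_count=3

[score_sum: score < 61]
student=Alice: ✗
student=Diego: ✓ → 4
student=Ines: ✓ → 1
student=Hiro: ✗
student=Farah: ✓ → 4
student=Gus: ✓ → 4
student=Lena: ✓ → 3
student=Uma: ✓ → 1
student=Quinn: ✓ → 2
student=Tara: ✓ → 4
student=Zane: ✗
score_sum = 4 + 1 + 4 + 4 + 3 + 1 + 2 + 4 = 23
—
[chem_sum: major in ('Chem', 'Math')]
student=Alice: ✓ → 2
student=Diego: ✗
student=Ines: ✗
student=Hiro: ✗
student=Farah: ✗
student=Gus: ✗
student=Lena: ✗
student=Uma: ✗
student=Quinn: ✗
student=Tara: ✗
student=Zane: ✓ → 2
chem_sum = 2 + 2 = 4
—
[credits_count: credits > 19 and major in ('Chem', 'Math', 'Bio')]
student=Alice: ✓ → 1
student=Diego: ✗
student=Ines: ✗
student=Hiro: ✗
student=Farah: ✗
student=Gus: ✗
student=Lena: ✗
student=Uma: ✗
student=Quinn: ✓ → 1
student=Tara: ✗
student=Zane: ✓ → 1
credits_count = COUNT(1, 1, 1) = 3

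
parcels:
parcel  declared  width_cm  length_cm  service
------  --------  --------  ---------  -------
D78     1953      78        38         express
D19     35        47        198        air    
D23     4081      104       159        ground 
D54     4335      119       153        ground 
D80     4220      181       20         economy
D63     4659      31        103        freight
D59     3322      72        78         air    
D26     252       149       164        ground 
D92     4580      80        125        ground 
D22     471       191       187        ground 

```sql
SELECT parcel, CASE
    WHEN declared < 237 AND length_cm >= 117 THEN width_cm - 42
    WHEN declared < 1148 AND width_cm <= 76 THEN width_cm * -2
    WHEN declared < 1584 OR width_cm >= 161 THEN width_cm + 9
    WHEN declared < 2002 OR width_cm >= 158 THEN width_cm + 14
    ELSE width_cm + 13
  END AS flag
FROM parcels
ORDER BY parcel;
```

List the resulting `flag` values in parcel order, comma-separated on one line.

parcel=D19: declared < 237 AND length_cm >= 117 → 5
parcel=D22: declared < 1584 OR width_cm >= 161 → 200
parcel=D23: ELSE → 117
parcel=D26: declared < 1584 OR width_cm >= 161 → 158
parcel=D54: ELSE → 132
parcel=D59: ELSE → 85
parcel=D63: ELSE → 44
parcel=D78: declared < 2002 OR width_cm >= 158 → 92
parcel=D80: declared < 1584 OR width_cm >= 161 → 190
parcel=D92: ELSE → 93

5, 200, 117, 158, 132, 85, 44, 92, 190, 93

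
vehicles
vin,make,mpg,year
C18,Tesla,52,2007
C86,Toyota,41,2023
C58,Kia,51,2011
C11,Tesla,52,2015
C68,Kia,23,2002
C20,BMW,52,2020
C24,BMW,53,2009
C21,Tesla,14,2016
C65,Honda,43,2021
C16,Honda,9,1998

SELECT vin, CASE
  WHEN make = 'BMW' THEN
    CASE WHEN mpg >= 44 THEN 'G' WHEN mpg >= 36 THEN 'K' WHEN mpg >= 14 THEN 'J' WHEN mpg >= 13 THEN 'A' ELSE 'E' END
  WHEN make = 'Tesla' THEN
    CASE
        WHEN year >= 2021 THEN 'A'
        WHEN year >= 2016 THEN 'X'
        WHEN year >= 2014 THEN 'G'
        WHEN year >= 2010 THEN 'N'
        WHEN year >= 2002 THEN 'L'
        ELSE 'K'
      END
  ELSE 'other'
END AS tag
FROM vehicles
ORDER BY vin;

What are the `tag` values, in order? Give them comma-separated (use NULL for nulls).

vin=C11: make='Tesla' → inner[year >= 2014] → G
vin=C16: make='Honda' → outer ELSE → other
vin=C18: make='Tesla' → inner[year >= 2002] → L
vin=C20: make='BMW' → inner[mpg >= 44] → G
vin=C21: make='Tesla' → inner[year >= 2016] → X
vin=C24: make='BMW' → inner[mpg >= 44] → G
vin=C58: make='Kia' → outer ELSE → other
vin=C65: make='Honda' → outer ELSE → other
vin=C68: make='Kia' → outer ELSE → other
vin=C86: make='Toyota' → outer ELSE → other

G, other, L, G, X, G, other, other, other, other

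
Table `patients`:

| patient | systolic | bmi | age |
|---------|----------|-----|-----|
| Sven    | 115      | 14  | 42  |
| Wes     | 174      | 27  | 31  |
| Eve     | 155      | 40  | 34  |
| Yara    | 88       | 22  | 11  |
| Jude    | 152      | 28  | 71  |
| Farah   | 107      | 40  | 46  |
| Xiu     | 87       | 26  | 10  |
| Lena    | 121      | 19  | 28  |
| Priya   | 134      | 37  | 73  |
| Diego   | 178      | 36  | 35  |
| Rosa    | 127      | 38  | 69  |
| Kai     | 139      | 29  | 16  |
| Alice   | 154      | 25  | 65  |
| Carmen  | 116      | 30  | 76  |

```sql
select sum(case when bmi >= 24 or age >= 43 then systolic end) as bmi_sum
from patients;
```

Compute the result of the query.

1523

patient=Sven: ✗
patient=Wes: ✓ → 174
patient=Eve: ✓ → 155
patient=Yara: ✗
patient=Jude: ✓ → 152
patient=Farah: ✓ → 107
patient=Xiu: ✓ → 87
patient=Lena: ✗
patient=Priya: ✓ → 134
patient=Diego: ✓ → 178
patient=Rosa: ✓ → 127
patient=Kai: ✓ → 139
patient=Alice: ✓ → 154
patient=Carmen: ✓ → 116
bmi_sum = 174 + 155 + 152 + 107 + 87 + 134 + 178 + 127 + 139 + 154 + 116 = 1523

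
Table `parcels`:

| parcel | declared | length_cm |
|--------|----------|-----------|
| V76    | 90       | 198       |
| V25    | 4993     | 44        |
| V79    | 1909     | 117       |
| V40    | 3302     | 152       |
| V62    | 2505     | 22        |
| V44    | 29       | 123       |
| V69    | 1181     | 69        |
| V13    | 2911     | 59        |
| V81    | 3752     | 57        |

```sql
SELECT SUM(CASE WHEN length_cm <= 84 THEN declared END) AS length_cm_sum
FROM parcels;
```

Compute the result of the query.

parcel=V76: ✗
parcel=V25: ✓ → 4993
parcel=V79: ✗
parcel=V40: ✗
parcel=V62: ✓ → 2505
parcel=V44: ✗
parcel=V69: ✓ → 1181
parcel=V13: ✓ → 2911
parcel=V81: ✓ → 3752
length_cm_sum = 4993 + 2505 + 1181 + 2911 + 3752 = 15342

15342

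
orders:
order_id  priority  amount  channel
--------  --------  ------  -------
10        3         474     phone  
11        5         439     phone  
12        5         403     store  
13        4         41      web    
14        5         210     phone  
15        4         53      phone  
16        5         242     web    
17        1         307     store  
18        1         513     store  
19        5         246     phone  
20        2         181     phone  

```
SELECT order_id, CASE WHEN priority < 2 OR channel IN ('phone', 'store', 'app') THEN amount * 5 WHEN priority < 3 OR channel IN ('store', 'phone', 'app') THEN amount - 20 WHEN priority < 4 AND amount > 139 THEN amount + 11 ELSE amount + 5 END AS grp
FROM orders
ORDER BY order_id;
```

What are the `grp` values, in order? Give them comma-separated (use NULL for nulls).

order_id=10: priority < 2 OR channel IN ('phone', 'store', 'app') → 2370
order_id=11: priority < 2 OR channel IN ('phone', 'store', 'app') → 2195
order_id=12: priority < 2 OR channel IN ('phone', 'store', 'app') → 2015
order_id=13: ELSE → 46
order_id=14: priority < 2 OR channel IN ('phone', 'store', 'app') → 1050
order_id=15: priority < 2 OR channel IN ('phone', 'store', 'app') → 265
order_id=16: ELSE → 247
order_id=17: priority < 2 OR channel IN ('phone', 'store', 'app') → 1535
order_id=18: priority < 2 OR channel IN ('phone', 'store', 'app') → 2565
order_id=19: priority < 2 OR channel IN ('phone', 'store', 'app') → 1230
order_id=20: priority < 2 OR channel IN ('phone', 'store', 'app') → 905

2370, 2195, 2015, 46, 1050, 265, 247, 1535, 2565, 1230, 905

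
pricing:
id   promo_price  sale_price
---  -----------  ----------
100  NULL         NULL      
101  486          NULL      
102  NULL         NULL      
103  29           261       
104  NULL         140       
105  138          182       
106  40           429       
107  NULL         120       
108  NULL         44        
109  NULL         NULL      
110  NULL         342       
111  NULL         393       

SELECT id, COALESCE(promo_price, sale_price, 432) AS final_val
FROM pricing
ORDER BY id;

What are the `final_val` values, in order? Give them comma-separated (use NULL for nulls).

id=100: promo_price=NULL, sale_price=NULL, → literal 432 → 432
id=101: promo_price=486 → 486
id=102: promo_price=NULL, sale_price=NULL, → literal 432 → 432
id=103: promo_price=29 → 29
id=104: promo_price=NULL, sale_price=140 → 140
id=105: promo_price=138 → 138
id=106: promo_price=40 → 40
id=107: promo_price=NULL, sale_price=120 → 120
id=108: promo_price=NULL, sale_price=44 → 44
id=109: promo_price=NULL, sale_price=NULL, → literal 432 → 432
id=110: promo_price=NULL, sale_price=342 → 342
id=111: promo_price=NULL, sale_price=393 → 393

432, 486, 432, 29, 140, 138, 40, 120, 44, 432, 342, 393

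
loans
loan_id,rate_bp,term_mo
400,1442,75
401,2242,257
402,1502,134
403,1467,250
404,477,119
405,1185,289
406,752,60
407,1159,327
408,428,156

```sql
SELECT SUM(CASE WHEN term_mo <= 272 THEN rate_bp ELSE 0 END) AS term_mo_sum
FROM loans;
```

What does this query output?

8310

loan_id=400: ✓ → 1442
loan_id=401: ✓ → 2242
loan_id=402: ✓ → 1502
loan_id=403: ✓ → 1467
loan_id=404: ✓ → 477
loan_id=405: ✗
loan_id=406: ✓ → 752
loan_id=407: ✗
loan_id=408: ✓ → 428
term_mo_sum = 1442 + 2242 + 1502 + 1467 + 477 + 752 + 428 = 8310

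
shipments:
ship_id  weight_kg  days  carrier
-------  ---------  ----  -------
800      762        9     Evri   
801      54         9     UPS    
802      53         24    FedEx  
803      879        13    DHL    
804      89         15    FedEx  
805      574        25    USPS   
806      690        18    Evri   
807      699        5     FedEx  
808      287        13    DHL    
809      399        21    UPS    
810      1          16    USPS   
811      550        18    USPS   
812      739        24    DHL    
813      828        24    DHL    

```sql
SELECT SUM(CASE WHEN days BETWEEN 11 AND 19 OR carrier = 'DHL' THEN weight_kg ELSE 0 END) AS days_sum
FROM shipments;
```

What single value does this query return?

4063

ship_id=800: ✗
ship_id=801: ✗
ship_id=802: ✗
ship_id=803: ✓ → 879
ship_id=804: ✓ → 89
ship_id=805: ✗
ship_id=806: ✓ → 690
ship_id=807: ✗
ship_id=808: ✓ → 287
ship_id=809: ✗
ship_id=810: ✓ → 1
ship_id=811: ✓ → 550
ship_id=812: ✓ → 739
ship_id=813: ✓ → 828
days_sum = 879 + 89 + 690 + 287 + 1 + 550 + 739 + 828 = 4063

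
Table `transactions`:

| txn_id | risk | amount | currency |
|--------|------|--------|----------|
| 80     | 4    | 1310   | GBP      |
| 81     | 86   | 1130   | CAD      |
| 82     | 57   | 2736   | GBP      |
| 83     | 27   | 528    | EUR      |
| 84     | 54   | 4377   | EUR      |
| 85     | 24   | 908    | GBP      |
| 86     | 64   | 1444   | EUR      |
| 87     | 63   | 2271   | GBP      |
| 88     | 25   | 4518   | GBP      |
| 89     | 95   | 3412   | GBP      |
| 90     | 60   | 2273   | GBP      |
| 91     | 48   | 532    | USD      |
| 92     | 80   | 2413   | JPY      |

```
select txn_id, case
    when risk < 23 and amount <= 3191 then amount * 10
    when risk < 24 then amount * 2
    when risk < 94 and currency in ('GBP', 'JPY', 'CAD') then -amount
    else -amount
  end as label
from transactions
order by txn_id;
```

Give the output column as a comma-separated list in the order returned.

13100, -1130, -2736, -528, -4377, -908, -1444, -2271, -4518, -3412, -2273, -532, -2413

txn_id=80: risk < 23 and amount <= 3191 → 13100
txn_id=81: risk < 94 and currency in ('GBP', 'JPY', 'CAD') → -1130
txn_id=82: risk < 94 and currency in ('GBP', 'JPY', 'CAD') → -2736
txn_id=83: ELSE → -528
txn_id=84: ELSE → -4377
txn_id=85: risk < 94 and currency in ('GBP', 'JPY', 'CAD') → -908
txn_id=86: ELSE → -1444
txn_id=87: risk < 94 and currency in ('GBP', 'JPY', 'CAD') → -2271
txn_id=88: risk < 94 and currency in ('GBP', 'JPY', 'CAD') → -4518
txn_id=89: ELSE → -3412
txn_id=90: risk < 94 and currency in ('GBP', 'JPY', 'CAD') → -2273
txn_id=91: ELSE → -532
txn_id=92: risk < 94 and currency in ('GBP', 'JPY', 'CAD') → -2413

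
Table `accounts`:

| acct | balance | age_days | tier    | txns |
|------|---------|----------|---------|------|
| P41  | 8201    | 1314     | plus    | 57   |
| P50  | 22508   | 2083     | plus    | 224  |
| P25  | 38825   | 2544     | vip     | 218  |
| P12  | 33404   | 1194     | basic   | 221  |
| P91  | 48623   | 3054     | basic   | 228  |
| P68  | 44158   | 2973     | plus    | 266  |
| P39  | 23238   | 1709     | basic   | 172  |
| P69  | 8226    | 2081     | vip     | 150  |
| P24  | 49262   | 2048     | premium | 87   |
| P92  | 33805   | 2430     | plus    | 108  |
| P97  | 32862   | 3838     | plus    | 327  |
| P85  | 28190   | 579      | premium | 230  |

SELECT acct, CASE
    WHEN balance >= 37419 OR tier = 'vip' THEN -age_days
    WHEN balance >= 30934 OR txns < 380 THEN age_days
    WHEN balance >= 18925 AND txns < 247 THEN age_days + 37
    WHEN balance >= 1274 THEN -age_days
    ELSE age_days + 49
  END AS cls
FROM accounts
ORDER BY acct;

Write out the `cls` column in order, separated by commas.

acct=P12: balance >= 30934 OR txns < 380 → 1194
acct=P24: balance >= 37419 OR tier = 'vip' → -2048
acct=P25: balance >= 37419 OR tier = 'vip' → -2544
acct=P39: balance >= 30934 OR txns < 380 → 1709
acct=P41: balance >= 30934 OR txns < 380 → 1314
acct=P50: balance >= 30934 OR txns < 380 → 2083
acct=P68: balance >= 37419 OR tier = 'vip' → -2973
acct=P69: balance >= 37419 OR tier = 'vip' → -2081
acct=P85: balance >= 30934 OR txns < 380 → 579
acct=P91: balance >= 37419 OR tier = 'vip' → -3054
acct=P92: balance >= 30934 OR txns < 380 → 2430
acct=P97: balance >= 30934 OR txns < 380 → 3838

1194, -2048, -2544, 1709, 1314, 2083, -2973, -2081, 579, -3054, 2430, 3838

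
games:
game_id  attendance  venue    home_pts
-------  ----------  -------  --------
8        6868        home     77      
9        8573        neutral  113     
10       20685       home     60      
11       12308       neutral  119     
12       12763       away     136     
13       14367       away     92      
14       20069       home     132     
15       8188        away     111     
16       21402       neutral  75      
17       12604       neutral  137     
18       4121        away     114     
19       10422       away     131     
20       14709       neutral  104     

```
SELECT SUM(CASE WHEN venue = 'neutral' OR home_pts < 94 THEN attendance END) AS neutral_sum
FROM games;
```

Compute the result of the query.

111516

game_id=8: ✓ → 6868
game_id=9: ✓ → 8573
game_id=10: ✓ → 20685
game_id=11: ✓ → 12308
game_id=12: ✗
game_id=13: ✓ → 14367
game_id=14: ✗
game_id=15: ✗
game_id=16: ✓ → 21402
game_id=17: ✓ → 12604
game_id=18: ✗
game_id=19: ✗
game_id=20: ✓ → 14709
neutral_sum = 6868 + 8573 + 20685 + 12308 + 14367 + 21402 + 12604 + 14709 = 111516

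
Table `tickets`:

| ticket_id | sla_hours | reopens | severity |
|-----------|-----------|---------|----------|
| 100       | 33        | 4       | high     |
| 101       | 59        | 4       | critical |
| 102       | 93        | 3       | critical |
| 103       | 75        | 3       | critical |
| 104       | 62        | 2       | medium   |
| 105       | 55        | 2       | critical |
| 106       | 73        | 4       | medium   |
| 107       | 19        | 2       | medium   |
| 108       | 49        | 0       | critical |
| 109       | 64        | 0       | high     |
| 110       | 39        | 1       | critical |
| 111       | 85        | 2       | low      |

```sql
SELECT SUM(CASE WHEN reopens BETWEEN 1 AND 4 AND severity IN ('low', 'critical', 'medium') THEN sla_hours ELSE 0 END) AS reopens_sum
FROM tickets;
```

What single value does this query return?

560

ticket_id=100: ✗
ticket_id=101: ✓ → 59
ticket_id=102: ✓ → 93
ticket_id=103: ✓ → 75
ticket_id=104: ✓ → 62
ticket_id=105: ✓ → 55
ticket_id=106: ✓ → 73
ticket_id=107: ✓ → 19
ticket_id=108: ✗
ticket_id=109: ✗
ticket_id=110: ✓ → 39
ticket_id=111: ✓ → 85
reopens_sum = 59 + 93 + 75 + 62 + 55 + 73 + 19 + 39 + 85 = 560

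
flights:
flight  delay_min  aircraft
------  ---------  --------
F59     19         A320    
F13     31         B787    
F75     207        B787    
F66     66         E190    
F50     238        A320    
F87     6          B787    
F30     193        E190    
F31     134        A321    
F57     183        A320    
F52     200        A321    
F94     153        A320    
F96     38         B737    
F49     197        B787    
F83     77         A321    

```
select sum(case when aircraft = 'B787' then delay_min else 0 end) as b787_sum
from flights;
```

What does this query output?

flight=F59: ✗
flight=F13: ✓ → 31
flight=F75: ✓ → 207
flight=F66: ✗
flight=F50: ✗
flight=F87: ✓ → 6
flight=F30: ✗
flight=F31: ✗
flight=F57: ✗
flight=F52: ✗
flight=F94: ✗
flight=F96: ✗
flight=F49: ✓ → 197
flight=F83: ✗
b787_sum = 31 + 207 + 6 + 197 = 441

441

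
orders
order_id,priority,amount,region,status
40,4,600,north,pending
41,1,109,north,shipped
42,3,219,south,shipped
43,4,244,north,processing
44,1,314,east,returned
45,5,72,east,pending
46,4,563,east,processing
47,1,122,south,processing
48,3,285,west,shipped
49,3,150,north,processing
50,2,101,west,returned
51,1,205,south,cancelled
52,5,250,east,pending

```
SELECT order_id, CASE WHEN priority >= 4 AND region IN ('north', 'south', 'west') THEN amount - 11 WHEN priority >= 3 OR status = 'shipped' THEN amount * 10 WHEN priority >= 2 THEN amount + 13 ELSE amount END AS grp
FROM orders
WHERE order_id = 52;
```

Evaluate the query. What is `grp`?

order_id = 52: priority=5, amount=250, region=east, status=pending.
priority >= 4 AND region IN ('north', 'south', 'west') → false
priority >= 3 OR status = 'shipped' → true → 2500

2500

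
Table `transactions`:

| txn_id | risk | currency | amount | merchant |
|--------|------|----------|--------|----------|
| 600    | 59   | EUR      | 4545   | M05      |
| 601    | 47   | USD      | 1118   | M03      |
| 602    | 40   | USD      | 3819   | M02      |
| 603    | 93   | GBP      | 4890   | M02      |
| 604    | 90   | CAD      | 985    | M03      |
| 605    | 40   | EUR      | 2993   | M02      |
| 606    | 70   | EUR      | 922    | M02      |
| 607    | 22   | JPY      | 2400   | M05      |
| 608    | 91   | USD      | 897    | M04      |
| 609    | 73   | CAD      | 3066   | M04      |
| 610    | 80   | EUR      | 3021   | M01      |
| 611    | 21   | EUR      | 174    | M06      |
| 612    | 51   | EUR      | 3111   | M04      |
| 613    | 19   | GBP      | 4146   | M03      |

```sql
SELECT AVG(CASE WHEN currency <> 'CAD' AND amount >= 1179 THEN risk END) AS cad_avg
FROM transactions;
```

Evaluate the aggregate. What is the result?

50.5

txn_id=600: ✓ → 59
txn_id=601: ✗
txn_id=602: ✓ → 40
txn_id=603: ✓ → 93
txn_id=604: ✗
txn_id=605: ✓ → 40
txn_id=606: ✗
txn_id=607: ✓ → 22
txn_id=608: ✗
txn_id=609: ✗
txn_id=610: ✓ → 80
txn_id=611: ✗
txn_id=612: ✓ → 51
txn_id=613: ✓ → 19
cad_avg = (59 + 40 + 93 + 40 + 22 + 80 + 51 + 19) / 8 = 50.5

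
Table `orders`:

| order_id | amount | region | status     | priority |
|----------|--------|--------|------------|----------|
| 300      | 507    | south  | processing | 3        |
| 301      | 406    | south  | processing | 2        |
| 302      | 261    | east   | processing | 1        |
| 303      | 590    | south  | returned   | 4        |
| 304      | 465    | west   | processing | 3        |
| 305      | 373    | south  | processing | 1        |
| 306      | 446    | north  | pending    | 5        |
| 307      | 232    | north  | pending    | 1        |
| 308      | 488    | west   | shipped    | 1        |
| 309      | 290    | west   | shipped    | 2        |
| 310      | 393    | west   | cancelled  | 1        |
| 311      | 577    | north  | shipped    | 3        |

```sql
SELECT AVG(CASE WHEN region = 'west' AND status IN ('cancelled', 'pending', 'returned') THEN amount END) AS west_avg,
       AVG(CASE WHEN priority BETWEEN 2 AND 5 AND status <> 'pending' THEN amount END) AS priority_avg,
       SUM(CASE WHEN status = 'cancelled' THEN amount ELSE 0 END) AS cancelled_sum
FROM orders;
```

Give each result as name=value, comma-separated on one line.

west_avg=393, priority_avg=472.5, cancelled_sum=393

[west_avg: region = 'west' AND status IN ('cancelled', 'pending', 'returned')]
order_id=300: ✗
order_id=301: ✗
order_id=302: ✗
order_id=303: ✗
order_id=304: ✗
order_id=305: ✗
order_id=306: ✗
order_id=307: ✗
order_id=308: ✗
order_id=309: ✗
order_id=310: ✓ → 393
order_id=311: ✗
west_avg = 393
—
[priority_avg: priority BETWEEN 2 AND 5 AND status <> 'pending']
order_id=300: ✓ → 507
order_id=301: ✓ → 406
order_id=302: ✗
order_id=303: ✓ → 590
order_id=304: ✓ → 465
order_id=305: ✗
order_id=306: ✗
order_id=307: ✗
order_id=308: ✗
order_id=309: ✓ → 290
order_id=310: ✗
order_id=311: ✓ → 577
priority_avg = (507 + 406 + 590 + 465 + 290 + 577) / 6 = 472.5
—
[cancelled_sum: status = 'cancelled']
order_id=300: ✗
order_id=301: ✗
order_id=302: ✗
order_id=303: ✗
order_id=304: ✗
order_id=305: ✗
order_id=306: ✗
order_id=307: ✗
order_id=308: ✗
order_id=309: ✗
order_id=310: ✓ → 393
order_id=311: ✗
cancelled_sum = 393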